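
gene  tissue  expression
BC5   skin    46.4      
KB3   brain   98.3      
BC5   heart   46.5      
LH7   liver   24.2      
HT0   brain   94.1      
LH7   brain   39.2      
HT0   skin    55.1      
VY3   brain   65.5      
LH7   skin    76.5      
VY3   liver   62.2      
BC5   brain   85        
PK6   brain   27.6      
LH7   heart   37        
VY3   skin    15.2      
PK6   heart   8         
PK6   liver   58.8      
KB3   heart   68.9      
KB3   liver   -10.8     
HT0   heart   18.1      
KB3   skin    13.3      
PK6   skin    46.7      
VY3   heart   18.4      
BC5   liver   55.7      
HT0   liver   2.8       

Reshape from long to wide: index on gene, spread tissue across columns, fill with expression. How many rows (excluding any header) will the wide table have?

6

6 distinct gene values → 6 rows.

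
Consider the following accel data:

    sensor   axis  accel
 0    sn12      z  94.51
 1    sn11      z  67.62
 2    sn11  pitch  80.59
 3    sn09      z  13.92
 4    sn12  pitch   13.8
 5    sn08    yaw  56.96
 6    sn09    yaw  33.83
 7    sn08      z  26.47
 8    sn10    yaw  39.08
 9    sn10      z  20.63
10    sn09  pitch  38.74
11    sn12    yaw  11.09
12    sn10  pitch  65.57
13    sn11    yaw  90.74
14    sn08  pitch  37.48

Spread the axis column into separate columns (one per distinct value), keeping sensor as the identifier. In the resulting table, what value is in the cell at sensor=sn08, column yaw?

Wide layout: rows indexed by sensor, columns are the 3 distinct axis values (z, pitch, yaw).
Cell (sensor=sn08, axis=yaw) draws from the long row where sensor=sn08 and axis=yaw, which has accel=56.96.

56.96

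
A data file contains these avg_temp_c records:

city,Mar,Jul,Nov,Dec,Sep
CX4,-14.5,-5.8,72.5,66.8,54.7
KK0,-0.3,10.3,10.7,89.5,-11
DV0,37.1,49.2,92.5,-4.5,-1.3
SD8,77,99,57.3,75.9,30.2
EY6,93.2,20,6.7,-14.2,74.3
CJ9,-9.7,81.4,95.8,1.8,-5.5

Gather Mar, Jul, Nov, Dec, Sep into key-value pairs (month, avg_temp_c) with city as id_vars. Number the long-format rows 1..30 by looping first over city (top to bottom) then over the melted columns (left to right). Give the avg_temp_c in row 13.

30 rows total (6 × 5). Row 13: index ⌊(13-1)/5⌋ = 2 into city → DV0; (13-1) mod 5 = 2 into the melted columns → Nov.
So row 13 is (DV0, Nov, 92.5); avg_temp_c = 92.5.

92.5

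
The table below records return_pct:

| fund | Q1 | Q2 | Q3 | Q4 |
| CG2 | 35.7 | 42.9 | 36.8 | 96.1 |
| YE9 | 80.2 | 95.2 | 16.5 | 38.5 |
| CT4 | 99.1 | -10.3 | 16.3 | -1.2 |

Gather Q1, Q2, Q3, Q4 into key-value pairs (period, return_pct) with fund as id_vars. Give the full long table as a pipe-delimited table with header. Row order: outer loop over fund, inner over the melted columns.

| fund | period | return_pct |
| CG2 | Q1 | 35.7 |
| CG2 | Q2 | 42.9 |
| CG2 | Q3 | 36.8 |
| CG2 | Q4 | 96.1 |
| YE9 | Q1 | 80.2 |
| YE9 | Q2 | 95.2 |
| YE9 | Q3 | 16.5 |
| YE9 | Q4 | 38.5 |
| CT4 | Q1 | 99.1 |
| CT4 | Q2 | -10.3 |
| CT4 | Q3 | 16.3 |
| CT4 | Q4 | -1.2 |

Each (fund, column) pair becomes one row: 3 × 4 = 12 rows.
For example, (CG2, Q1) → return_pct=35.7.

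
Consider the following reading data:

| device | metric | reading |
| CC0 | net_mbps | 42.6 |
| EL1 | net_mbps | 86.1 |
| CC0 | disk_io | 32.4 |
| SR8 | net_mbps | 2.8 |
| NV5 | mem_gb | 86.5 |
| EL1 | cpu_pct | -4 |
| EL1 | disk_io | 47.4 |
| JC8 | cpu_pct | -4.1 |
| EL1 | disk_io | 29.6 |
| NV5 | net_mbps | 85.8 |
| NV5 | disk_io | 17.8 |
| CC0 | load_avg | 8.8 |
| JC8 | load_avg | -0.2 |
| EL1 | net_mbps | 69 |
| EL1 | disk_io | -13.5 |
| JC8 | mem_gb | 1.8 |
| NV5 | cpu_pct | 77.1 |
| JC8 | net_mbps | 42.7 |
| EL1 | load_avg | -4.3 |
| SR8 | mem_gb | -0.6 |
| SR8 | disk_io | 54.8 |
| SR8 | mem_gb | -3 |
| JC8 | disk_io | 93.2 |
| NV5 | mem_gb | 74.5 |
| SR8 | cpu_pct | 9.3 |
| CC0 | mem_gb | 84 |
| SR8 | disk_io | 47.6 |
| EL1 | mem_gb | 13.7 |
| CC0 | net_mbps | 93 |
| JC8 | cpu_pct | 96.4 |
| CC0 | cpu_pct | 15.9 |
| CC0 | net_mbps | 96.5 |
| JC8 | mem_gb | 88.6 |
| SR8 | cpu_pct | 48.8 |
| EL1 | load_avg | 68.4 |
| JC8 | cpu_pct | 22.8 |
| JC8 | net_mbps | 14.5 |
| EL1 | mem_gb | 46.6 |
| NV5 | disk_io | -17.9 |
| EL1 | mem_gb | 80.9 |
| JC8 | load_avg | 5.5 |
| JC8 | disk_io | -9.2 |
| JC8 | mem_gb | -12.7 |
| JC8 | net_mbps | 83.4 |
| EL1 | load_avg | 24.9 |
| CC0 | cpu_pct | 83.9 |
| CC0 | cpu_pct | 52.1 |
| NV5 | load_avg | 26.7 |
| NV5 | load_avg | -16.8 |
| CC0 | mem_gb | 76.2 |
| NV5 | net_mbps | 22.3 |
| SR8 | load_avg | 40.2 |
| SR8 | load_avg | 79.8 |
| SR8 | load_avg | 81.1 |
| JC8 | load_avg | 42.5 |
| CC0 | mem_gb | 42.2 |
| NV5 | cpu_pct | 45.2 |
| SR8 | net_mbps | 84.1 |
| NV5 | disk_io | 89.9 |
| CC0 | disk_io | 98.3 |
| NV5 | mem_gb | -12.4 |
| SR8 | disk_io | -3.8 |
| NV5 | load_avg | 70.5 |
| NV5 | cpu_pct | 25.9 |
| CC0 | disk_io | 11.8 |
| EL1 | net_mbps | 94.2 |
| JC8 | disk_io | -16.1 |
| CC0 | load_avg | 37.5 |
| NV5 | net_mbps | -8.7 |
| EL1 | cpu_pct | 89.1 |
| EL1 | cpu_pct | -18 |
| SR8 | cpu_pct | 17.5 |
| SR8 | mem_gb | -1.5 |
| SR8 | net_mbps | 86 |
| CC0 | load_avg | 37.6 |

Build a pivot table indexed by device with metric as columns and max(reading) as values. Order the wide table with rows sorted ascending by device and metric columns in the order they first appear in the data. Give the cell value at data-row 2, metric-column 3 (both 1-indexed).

With rows sorted ascending by device, row 2 is device=EL1. metric columns in first-appearance order: net_mbps, disk_io, mem_gb, cpu_pct, load_avg; column 3 is mem_gb.
Long rows with device=EL1, metric=mem_gb: max(13.7, 46.6, 80.9) = 80.9.

80.9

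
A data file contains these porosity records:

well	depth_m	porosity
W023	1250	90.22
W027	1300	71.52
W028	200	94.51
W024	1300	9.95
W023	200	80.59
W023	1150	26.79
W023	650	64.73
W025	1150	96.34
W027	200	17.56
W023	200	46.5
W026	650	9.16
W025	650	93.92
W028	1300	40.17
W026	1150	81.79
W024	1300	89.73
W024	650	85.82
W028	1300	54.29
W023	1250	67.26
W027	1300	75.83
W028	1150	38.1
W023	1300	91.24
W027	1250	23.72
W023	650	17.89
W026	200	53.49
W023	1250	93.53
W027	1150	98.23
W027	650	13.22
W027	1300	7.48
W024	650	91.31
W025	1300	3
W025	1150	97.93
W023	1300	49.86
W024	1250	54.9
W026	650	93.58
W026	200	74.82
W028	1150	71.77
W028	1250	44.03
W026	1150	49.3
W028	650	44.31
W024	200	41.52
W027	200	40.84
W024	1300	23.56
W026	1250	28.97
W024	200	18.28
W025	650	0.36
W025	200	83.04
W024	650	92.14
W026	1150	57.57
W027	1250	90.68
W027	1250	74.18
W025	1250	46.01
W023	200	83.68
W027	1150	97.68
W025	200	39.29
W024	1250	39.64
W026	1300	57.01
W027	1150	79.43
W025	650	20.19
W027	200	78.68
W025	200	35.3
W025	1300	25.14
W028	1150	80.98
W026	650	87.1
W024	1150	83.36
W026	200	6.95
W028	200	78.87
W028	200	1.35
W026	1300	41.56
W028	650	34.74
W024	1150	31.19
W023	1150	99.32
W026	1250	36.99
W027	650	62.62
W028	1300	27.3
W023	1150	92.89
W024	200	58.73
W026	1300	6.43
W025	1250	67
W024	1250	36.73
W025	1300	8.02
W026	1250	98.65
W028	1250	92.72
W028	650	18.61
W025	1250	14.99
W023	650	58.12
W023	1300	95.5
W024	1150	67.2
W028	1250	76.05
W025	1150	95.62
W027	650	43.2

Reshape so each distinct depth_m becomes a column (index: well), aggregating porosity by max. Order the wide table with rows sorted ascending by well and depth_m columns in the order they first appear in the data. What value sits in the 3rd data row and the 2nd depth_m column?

With rows sorted ascending by well, row 3 is well=W025. depth_m columns in first-appearance order: 1250, 1300, 200, 1150, 650; column 2 is 1300.
Long rows with well=W025, depth_m=1300: max(3, 25.14, 8.02) = 25.14.

25.14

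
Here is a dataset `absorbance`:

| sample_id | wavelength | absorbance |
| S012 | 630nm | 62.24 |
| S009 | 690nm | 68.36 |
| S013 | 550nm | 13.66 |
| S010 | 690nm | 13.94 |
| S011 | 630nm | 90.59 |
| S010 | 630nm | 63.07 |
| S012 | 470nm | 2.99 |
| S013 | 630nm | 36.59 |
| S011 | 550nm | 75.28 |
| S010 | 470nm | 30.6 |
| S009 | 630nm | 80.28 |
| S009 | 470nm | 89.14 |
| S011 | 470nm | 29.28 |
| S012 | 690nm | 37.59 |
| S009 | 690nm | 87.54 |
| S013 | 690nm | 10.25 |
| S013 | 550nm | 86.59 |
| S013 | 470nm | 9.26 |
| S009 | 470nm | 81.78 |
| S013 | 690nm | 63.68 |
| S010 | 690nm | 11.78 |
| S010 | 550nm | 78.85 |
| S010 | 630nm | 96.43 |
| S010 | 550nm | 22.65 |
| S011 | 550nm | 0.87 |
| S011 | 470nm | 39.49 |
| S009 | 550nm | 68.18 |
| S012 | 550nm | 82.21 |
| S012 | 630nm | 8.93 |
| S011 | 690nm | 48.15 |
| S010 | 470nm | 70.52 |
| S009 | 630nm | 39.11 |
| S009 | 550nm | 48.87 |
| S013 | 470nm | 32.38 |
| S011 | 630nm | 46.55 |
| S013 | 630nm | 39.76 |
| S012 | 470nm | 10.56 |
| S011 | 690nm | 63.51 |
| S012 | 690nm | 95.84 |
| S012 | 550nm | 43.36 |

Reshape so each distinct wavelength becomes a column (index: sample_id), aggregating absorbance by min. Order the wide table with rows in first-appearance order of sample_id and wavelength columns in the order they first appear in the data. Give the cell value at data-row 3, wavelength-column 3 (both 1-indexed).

13.66

With rows in first-appearance order of sample_id, row 3 is sample_id=S013. wavelength columns in first-appearance order: 630nm, 690nm, 550nm, 470nm; column 3 is 550nm.
Long rows with sample_id=S013, wavelength=550nm: min(13.66, 86.59) = 13.66.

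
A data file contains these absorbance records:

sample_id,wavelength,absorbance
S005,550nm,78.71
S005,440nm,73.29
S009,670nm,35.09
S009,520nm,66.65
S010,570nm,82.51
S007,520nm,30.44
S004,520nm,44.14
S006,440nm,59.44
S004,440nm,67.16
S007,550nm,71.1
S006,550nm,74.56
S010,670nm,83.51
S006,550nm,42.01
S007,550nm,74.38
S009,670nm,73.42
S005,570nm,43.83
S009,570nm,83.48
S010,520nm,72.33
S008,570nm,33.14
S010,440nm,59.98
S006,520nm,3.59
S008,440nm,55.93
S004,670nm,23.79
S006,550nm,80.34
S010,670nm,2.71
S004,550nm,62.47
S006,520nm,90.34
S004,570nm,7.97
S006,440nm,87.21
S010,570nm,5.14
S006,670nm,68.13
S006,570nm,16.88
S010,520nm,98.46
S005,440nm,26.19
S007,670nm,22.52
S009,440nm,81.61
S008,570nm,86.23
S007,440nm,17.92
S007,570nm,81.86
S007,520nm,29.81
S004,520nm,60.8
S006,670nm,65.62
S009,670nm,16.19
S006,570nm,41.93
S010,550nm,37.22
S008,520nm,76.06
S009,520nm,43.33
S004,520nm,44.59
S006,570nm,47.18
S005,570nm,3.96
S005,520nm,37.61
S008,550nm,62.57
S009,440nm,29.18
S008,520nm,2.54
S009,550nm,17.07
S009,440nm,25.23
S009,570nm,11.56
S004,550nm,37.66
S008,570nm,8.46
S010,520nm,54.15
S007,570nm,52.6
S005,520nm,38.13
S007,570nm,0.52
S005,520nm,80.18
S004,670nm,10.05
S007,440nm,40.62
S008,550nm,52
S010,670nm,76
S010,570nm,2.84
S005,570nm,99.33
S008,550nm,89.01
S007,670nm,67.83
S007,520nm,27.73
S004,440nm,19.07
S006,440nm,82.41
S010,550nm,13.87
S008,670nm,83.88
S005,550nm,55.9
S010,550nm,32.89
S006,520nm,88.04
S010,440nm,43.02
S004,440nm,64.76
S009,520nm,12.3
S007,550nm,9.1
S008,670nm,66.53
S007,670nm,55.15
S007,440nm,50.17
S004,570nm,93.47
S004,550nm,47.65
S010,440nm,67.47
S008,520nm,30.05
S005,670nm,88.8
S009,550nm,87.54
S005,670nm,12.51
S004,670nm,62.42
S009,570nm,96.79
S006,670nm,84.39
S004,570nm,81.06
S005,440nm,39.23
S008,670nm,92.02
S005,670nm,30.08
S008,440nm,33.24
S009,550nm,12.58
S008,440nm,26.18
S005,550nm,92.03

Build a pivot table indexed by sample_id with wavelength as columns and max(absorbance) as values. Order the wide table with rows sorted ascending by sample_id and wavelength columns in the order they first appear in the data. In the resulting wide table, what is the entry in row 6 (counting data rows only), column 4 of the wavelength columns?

With rows sorted ascending by sample_id, row 6 is sample_id=S009. wavelength columns in first-appearance order: 550nm, 440nm, 670nm, 520nm, 570nm; column 4 is 520nm.
Long rows with sample_id=S009, wavelength=520nm: max(66.65, 43.33, 12.3) = 66.65.

66.65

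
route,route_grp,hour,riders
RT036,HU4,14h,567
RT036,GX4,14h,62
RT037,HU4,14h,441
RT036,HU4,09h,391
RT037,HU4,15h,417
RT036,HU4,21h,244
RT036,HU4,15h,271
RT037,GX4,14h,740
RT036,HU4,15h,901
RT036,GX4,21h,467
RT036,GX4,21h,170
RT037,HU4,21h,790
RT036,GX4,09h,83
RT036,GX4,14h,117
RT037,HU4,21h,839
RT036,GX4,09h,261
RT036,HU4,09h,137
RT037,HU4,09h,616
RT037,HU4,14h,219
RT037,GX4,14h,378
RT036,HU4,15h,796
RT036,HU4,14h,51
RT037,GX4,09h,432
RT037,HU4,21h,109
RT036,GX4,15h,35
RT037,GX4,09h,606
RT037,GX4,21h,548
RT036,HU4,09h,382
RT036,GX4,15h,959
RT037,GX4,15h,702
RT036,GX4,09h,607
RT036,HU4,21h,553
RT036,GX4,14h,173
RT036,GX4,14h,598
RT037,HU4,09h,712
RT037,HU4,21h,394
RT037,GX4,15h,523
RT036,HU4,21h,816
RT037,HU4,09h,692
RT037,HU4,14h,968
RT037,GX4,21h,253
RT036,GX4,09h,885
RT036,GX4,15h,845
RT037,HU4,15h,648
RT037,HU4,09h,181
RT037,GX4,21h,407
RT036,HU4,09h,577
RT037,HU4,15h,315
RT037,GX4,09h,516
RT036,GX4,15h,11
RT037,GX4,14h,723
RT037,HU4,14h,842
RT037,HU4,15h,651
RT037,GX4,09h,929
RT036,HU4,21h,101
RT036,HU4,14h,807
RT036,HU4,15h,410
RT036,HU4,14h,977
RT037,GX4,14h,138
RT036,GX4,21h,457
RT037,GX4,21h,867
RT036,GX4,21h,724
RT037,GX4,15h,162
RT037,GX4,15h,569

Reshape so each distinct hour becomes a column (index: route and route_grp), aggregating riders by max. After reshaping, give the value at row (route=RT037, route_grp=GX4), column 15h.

702

Rows with route=RT037, route_grp=GX4 and hour=15h: riders values are 702, 523, 162, 569.
max(702, 523, 162, 569) = 702.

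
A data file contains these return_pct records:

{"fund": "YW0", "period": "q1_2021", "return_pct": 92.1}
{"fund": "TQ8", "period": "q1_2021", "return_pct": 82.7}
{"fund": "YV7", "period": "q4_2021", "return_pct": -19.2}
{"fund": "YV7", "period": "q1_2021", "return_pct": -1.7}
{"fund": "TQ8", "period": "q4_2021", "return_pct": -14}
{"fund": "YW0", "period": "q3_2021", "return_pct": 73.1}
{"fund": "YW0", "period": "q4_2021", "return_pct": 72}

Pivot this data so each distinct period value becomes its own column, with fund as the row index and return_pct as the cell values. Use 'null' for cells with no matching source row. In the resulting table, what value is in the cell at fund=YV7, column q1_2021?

-1.7

The long row with fund=YV7, period=q1_2021 has return_pct=-1.7.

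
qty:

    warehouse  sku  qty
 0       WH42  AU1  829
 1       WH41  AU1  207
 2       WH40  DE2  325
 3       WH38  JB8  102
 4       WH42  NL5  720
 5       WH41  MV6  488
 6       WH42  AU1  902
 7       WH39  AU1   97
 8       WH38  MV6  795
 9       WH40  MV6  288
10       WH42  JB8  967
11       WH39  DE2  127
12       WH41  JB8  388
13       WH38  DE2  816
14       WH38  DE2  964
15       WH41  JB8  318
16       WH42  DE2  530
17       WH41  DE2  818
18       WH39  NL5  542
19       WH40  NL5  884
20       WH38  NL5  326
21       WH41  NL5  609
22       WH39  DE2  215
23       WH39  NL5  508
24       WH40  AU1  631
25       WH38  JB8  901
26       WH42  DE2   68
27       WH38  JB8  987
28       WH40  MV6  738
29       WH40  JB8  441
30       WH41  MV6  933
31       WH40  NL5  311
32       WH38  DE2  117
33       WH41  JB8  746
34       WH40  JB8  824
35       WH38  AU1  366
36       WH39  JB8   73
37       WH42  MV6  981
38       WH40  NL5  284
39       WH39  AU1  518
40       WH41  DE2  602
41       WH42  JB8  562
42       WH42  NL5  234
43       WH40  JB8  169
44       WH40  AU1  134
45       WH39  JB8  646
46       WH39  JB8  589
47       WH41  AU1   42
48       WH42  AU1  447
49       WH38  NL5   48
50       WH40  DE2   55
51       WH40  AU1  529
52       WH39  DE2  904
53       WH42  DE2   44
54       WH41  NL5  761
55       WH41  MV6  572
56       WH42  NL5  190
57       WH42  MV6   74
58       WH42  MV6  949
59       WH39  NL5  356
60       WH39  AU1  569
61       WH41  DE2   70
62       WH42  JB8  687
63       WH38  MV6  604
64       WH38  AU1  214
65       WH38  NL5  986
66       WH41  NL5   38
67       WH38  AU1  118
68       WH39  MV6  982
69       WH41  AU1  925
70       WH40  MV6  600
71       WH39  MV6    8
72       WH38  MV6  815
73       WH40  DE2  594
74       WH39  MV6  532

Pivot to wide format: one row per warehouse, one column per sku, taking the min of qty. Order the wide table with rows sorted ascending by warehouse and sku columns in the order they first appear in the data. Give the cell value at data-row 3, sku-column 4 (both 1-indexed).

With rows sorted ascending by warehouse, row 3 is warehouse=WH40. sku columns in first-appearance order: AU1, DE2, JB8, NL5, MV6; column 4 is NL5.
Long rows with warehouse=WH40, sku=NL5: min(884, 311, 284) = 284.

284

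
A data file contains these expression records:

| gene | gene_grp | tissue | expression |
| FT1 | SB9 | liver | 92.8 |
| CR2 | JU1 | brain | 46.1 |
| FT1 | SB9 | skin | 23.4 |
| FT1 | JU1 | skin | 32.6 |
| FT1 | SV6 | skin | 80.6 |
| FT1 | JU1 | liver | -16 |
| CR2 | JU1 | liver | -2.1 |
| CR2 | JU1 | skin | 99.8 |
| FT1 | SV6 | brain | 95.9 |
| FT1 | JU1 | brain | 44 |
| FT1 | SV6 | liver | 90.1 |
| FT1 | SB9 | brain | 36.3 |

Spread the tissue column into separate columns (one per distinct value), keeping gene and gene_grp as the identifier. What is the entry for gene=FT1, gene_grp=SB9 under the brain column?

36.3

Wide layout: rows indexed by gene and gene_grp, columns are the 3 distinct tissue values (liver, brain, skin).
Cell (gene=FT1, gene_grp=SB9, tissue=brain) draws from the long row where gene=FT1, gene_grp=SB9 and tissue=brain, which has expression=36.3.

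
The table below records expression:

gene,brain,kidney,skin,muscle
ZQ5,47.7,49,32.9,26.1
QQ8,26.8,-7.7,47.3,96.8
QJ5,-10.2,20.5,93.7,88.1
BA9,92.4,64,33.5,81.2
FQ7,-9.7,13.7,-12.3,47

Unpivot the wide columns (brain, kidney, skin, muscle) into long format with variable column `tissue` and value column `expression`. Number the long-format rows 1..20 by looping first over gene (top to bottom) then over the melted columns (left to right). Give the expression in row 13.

92.4

20 rows total (5 × 4). Row 13: index ⌊(13-1)/4⌋ = 3 into gene → BA9; (13-1) mod 4 = 0 into the melted columns → brain.
So row 13 is (BA9, brain, 92.4); expression = 92.4.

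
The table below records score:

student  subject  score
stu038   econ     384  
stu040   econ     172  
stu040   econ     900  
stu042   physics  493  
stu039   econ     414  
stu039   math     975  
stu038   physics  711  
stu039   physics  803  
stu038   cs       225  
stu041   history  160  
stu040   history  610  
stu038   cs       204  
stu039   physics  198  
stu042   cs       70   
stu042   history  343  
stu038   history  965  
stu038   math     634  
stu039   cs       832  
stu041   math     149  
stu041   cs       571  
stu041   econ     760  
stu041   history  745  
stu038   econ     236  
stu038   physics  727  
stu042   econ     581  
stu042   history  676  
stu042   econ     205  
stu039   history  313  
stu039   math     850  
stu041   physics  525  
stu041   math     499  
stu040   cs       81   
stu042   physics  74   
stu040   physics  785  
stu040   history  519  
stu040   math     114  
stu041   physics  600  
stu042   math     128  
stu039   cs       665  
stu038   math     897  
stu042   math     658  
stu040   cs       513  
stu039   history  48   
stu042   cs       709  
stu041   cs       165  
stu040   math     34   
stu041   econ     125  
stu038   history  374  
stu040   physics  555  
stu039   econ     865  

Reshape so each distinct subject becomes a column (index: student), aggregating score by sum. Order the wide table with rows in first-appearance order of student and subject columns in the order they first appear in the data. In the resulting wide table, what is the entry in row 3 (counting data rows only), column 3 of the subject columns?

786

With rows in first-appearance order of student, row 3 is student=stu042. subject columns in first-appearance order: econ, physics, math, cs, history; column 3 is math.
Long rows with student=stu042, subject=math: 128 + 658 = 786.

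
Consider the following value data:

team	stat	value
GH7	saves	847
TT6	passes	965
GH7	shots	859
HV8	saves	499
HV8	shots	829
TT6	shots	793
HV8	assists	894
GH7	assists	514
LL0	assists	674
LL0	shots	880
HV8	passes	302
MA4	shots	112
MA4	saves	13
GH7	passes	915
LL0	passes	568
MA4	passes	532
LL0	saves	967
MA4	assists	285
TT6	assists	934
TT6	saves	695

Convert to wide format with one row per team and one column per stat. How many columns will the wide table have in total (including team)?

1 column for team plus 4 distinct stat values → 5 columns.

5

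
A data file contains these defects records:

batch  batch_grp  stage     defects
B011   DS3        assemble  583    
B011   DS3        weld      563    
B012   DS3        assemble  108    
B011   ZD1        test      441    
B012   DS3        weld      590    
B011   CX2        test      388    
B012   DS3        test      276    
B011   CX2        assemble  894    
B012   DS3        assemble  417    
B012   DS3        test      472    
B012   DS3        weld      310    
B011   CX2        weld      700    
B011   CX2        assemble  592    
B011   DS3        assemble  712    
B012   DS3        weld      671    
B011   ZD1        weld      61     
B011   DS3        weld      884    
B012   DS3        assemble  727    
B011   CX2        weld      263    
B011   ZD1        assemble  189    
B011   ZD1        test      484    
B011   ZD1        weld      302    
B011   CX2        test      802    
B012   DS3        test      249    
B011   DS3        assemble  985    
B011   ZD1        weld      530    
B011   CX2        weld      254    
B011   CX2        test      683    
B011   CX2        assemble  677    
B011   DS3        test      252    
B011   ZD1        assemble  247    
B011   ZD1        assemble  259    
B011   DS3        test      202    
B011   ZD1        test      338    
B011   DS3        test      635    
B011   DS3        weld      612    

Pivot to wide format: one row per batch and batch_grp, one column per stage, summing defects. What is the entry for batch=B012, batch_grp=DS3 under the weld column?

Rows with batch=B012, batch_grp=DS3 and stage=weld: defects values are 590, 310, 671.
590 + 310 + 671 = 1571.

1571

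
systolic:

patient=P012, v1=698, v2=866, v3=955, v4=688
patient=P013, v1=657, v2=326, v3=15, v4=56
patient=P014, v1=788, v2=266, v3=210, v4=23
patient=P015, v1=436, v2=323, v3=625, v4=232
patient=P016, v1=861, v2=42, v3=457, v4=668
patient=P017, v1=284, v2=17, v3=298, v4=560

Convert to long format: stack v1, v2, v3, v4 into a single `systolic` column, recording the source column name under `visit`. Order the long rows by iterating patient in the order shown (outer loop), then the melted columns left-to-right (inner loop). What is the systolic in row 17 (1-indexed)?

24 rows total (6 × 4). Row 17: index ⌊(17-1)/4⌋ = 4 into patient → P016; (17-1) mod 4 = 0 into the melted columns → v1.
So row 17 is (P016, v1, 861); systolic = 861.

861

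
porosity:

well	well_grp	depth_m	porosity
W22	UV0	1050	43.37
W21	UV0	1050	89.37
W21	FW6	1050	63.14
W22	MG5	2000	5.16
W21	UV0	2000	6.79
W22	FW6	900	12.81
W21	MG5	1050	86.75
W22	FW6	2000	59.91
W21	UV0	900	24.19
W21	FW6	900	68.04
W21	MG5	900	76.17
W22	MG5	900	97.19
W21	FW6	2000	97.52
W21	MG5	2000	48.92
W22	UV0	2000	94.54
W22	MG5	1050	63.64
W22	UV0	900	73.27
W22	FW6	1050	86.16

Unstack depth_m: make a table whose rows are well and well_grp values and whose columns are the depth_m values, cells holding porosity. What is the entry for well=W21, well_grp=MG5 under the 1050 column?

Wide layout: rows indexed by well and well_grp, columns are the 3 distinct depth_m values (1050, 2000, 900).
Cell (well=W21, well_grp=MG5, depth_m=1050) draws from the long row where well=W21, well_grp=MG5 and depth_m=1050, which has porosity=86.75.

86.75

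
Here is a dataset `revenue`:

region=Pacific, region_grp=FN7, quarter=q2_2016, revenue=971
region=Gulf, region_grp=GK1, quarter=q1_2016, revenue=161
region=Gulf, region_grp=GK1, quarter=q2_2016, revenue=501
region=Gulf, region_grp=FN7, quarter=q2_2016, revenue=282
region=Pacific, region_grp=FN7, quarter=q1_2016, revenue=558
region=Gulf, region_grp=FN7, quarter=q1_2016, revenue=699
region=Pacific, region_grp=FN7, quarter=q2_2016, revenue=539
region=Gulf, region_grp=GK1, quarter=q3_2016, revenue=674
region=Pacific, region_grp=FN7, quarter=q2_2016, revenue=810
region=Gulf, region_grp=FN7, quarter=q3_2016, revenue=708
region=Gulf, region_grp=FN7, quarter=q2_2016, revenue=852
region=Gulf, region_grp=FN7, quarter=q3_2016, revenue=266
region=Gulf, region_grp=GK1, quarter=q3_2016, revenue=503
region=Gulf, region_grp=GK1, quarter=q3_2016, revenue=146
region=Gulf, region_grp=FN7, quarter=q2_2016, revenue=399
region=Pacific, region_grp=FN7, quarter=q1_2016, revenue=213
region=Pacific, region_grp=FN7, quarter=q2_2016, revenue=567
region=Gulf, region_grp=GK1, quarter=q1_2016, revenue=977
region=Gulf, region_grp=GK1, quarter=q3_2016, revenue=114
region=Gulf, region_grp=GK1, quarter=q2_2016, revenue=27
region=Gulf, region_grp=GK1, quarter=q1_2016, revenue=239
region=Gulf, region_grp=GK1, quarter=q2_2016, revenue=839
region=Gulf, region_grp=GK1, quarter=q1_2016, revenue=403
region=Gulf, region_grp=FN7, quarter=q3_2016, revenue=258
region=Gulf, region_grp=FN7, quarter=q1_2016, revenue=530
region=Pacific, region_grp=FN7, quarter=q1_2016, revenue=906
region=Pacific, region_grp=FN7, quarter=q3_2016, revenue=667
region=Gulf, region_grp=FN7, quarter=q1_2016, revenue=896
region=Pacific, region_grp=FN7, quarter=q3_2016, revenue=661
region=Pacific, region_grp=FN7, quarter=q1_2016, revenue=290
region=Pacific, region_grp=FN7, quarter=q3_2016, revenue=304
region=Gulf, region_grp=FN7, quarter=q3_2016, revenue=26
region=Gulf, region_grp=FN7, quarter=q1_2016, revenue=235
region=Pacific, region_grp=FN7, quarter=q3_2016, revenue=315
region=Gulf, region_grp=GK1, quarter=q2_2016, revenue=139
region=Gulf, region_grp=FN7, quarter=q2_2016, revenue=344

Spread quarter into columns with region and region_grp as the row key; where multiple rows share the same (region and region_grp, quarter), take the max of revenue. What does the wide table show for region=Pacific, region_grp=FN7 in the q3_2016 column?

Rows with region=Pacific, region_grp=FN7 and quarter=q3_2016: revenue values are 667, 661, 304, 315.
max(667, 661, 304, 315) = 667.

667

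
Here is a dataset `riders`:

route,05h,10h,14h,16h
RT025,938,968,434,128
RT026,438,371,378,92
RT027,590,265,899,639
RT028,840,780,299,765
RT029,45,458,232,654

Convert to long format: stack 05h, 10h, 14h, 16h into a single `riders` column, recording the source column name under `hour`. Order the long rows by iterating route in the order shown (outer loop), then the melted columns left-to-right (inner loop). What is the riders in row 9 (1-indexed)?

590

20 rows total (5 × 4). Row 9: index ⌊(9-1)/4⌋ = 2 into route → RT027; (9-1) mod 4 = 0 into the melted columns → 05h.
So row 9 is (RT027, 05h, 590); riders = 590.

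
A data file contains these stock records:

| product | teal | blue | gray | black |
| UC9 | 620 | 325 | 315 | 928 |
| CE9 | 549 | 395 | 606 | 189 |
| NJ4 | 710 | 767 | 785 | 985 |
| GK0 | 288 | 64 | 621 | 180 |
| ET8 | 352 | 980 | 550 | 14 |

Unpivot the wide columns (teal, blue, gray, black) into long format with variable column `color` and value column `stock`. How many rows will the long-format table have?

5 product values × 4 melted columns = 20 rows.

20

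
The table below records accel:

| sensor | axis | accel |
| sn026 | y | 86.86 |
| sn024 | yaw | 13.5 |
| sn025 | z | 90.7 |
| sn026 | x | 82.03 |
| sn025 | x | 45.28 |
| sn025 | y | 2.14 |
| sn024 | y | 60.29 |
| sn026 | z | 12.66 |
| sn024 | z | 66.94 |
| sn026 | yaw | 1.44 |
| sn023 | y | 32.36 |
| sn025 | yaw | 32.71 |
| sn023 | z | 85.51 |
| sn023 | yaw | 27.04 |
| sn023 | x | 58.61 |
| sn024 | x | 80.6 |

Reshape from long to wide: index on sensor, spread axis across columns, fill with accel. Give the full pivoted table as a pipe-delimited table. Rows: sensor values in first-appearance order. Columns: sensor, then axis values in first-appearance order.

| sensor | y | yaw | z | x |
| sn026 | 86.86 | 1.44 | 12.66 | 82.03 |
| sn024 | 60.29 | 13.5 | 66.94 | 80.6 |
| sn025 | 2.14 | 32.71 | 90.7 | 45.28 |
| sn023 | 32.36 | 27.04 | 85.51 | 58.61 |

Columns: sensor plus the 4 distinct axis values (y, yaw, z, x).
For example, row sn026 column y takes accel=86.86 from the long row (sn026, y).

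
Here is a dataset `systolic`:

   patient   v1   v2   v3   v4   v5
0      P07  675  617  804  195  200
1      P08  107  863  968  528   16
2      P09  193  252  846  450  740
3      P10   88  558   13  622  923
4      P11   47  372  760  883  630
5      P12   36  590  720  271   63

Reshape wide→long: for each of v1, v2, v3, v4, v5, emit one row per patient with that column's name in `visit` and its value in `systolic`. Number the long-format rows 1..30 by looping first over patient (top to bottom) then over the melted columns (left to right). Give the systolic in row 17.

558

30 rows total (6 × 5). Row 17: index ⌊(17-1)/5⌋ = 3 into patient → P10; (17-1) mod 5 = 1 into the melted columns → v2.
So row 17 is (P10, v2, 558); systolic = 558.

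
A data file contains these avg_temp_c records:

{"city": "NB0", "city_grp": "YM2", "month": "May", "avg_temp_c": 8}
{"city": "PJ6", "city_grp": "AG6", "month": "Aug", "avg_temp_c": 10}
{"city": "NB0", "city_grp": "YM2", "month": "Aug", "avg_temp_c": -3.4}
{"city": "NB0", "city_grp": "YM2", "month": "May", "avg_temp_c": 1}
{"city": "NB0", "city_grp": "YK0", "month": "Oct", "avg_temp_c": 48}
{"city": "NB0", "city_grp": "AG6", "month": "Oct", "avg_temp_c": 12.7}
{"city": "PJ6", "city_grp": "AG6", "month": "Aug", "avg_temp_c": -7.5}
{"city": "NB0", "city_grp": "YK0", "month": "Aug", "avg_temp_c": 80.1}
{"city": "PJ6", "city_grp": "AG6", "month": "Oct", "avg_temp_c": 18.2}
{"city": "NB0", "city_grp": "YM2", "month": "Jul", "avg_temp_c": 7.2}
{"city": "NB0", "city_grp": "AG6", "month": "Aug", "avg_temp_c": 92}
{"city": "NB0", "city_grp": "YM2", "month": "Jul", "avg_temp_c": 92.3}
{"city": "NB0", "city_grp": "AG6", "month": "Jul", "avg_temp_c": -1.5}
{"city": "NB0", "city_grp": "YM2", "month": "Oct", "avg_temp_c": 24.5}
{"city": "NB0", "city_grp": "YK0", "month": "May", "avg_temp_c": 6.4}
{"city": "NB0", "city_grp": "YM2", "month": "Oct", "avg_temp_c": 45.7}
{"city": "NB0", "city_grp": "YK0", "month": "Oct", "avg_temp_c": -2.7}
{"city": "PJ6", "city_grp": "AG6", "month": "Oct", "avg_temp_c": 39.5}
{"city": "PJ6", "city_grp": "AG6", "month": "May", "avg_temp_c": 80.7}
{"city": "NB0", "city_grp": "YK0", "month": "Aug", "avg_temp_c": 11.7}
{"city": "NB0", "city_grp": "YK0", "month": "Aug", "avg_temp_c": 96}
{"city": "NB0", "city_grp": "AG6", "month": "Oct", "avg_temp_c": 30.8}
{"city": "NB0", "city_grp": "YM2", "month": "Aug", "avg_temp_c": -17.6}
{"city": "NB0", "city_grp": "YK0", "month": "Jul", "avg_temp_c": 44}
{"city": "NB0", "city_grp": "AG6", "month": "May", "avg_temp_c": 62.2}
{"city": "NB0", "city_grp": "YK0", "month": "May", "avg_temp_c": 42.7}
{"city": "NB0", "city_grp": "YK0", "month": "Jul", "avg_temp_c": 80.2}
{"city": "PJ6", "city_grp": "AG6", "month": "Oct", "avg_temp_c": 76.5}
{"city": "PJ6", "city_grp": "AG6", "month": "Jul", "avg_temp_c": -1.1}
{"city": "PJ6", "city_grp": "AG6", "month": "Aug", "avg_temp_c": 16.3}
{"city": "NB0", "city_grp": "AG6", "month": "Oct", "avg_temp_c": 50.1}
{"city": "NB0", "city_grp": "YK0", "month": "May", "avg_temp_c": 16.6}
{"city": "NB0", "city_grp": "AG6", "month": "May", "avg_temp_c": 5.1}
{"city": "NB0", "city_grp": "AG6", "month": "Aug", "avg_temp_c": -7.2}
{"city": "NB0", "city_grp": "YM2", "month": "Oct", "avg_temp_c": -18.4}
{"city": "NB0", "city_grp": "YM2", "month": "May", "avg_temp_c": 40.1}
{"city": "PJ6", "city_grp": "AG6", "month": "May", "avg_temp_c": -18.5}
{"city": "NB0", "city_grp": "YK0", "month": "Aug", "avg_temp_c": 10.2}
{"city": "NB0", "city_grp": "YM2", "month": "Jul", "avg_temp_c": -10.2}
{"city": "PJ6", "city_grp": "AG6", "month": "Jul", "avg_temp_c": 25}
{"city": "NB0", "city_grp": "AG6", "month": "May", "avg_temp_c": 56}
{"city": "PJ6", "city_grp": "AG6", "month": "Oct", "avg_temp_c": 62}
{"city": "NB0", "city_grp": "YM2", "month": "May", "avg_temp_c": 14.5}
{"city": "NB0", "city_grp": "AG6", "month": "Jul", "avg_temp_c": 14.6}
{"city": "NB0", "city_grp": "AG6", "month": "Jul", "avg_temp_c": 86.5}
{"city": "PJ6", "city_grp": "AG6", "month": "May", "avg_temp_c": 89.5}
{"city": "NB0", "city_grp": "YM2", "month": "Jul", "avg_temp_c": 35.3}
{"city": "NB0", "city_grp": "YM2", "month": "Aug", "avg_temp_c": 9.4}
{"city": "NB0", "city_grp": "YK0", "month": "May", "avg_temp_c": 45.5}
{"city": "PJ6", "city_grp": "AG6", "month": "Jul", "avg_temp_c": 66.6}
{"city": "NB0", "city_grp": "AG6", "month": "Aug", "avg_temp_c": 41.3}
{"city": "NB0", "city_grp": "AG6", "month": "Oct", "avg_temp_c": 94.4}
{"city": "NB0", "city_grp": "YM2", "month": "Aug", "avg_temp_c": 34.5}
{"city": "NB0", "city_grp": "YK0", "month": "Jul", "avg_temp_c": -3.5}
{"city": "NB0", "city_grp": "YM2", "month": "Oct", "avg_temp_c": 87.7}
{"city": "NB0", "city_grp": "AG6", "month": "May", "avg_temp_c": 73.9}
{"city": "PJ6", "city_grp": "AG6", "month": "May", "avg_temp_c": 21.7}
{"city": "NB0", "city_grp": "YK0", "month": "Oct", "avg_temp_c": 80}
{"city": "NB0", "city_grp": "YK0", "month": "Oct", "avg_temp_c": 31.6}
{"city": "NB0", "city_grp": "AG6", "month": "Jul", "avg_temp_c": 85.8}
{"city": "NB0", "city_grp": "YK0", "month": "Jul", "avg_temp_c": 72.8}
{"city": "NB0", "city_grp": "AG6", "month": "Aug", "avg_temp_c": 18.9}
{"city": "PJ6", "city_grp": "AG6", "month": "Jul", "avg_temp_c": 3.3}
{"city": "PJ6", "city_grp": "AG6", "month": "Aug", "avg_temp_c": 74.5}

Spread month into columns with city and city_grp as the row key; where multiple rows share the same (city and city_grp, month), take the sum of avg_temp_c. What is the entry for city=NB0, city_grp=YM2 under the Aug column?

Rows with city=NB0, city_grp=YM2 and month=Aug: avg_temp_c values are -3.4, -17.6, 9.4, 34.5.
-3.4 + -17.6 + 9.4 + 34.5 = 22.9.

22.9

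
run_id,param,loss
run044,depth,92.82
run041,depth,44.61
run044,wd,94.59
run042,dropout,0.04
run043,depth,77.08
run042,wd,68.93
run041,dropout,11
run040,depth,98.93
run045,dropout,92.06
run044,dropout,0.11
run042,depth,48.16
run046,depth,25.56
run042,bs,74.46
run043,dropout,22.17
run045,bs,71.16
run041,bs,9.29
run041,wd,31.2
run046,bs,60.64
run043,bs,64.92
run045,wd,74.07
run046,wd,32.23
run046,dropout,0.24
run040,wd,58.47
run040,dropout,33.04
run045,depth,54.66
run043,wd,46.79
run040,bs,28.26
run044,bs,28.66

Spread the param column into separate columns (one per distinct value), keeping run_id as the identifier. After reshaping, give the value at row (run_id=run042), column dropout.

Wide layout: rows indexed by run_id, columns are the 4 distinct param values (depth, wd, dropout, bs).
Cell (run_id=run042, param=dropout) draws from the long row where run_id=run042 and param=dropout, which has loss=0.04.

0.04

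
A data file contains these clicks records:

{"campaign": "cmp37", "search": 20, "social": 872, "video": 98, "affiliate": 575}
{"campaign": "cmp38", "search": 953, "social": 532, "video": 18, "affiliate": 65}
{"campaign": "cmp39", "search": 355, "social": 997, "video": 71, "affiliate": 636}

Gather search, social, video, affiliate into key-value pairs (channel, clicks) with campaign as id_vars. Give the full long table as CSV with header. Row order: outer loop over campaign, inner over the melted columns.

Each (campaign, column) pair becomes one row: 3 × 4 = 12 rows.
For example, (cmp37, search) → clicks=20.

campaign,channel,clicks
cmp37,search,20
cmp37,social,872
cmp37,video,98
cmp37,affiliate,575
cmp38,search,953
cmp38,social,532
cmp38,video,18
cmp38,affiliate,65
cmp39,search,355
cmp39,social,997
cmp39,video,71
cmp39,affiliate,636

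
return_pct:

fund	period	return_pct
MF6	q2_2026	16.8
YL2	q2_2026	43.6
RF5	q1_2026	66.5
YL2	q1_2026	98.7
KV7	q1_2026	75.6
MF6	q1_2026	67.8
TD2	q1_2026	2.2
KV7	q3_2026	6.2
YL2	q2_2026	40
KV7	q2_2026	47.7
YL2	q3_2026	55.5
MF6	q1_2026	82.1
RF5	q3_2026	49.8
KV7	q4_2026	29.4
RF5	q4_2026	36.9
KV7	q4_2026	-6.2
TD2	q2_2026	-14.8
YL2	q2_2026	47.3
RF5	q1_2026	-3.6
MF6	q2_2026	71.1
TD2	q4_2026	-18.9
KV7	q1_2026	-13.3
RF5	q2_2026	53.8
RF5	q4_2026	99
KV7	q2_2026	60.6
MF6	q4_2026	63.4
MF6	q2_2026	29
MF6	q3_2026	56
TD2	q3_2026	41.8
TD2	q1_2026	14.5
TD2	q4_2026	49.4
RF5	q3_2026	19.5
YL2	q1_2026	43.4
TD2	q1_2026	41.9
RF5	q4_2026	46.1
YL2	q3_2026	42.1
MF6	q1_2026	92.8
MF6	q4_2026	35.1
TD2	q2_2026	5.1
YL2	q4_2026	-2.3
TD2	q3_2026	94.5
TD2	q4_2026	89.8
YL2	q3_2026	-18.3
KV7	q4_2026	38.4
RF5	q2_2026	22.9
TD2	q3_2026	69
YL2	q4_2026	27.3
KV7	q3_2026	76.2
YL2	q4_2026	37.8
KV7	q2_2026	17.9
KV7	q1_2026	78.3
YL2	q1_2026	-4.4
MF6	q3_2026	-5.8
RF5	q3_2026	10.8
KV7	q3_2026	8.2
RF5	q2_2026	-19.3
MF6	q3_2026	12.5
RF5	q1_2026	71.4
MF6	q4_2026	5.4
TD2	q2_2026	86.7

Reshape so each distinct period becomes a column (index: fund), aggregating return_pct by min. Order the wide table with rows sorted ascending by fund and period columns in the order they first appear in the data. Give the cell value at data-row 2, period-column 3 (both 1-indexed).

With rows sorted ascending by fund, row 2 is fund=MF6. period columns in first-appearance order: q2_2026, q1_2026, q3_2026, q4_2026; column 3 is q3_2026.
Long rows with fund=MF6, period=q3_2026: min(56, -5.8, 12.5) = -5.8.

-5.8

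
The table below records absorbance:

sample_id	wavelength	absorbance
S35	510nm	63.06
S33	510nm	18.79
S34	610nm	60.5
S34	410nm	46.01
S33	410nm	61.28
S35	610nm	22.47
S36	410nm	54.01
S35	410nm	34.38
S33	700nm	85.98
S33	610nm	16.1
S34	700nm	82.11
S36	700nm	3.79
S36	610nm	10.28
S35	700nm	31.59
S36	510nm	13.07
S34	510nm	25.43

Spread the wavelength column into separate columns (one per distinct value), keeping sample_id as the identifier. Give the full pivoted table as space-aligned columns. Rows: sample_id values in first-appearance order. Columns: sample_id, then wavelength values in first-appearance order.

Columns: sample_id plus the 4 distinct wavelength values (510nm, 610nm, 410nm, 700nm).
For example, row S35 column 510nm takes absorbance=63.06 from the long row (S35, 510nm).

sample_id  510nm  610nm  410nm  700nm
S35        63.06  22.47  34.38  31.59
S33        18.79  16.1   61.28  85.98
S34        25.43  60.5   46.01  82.11
S36        13.07  10.28  54.01  3.79 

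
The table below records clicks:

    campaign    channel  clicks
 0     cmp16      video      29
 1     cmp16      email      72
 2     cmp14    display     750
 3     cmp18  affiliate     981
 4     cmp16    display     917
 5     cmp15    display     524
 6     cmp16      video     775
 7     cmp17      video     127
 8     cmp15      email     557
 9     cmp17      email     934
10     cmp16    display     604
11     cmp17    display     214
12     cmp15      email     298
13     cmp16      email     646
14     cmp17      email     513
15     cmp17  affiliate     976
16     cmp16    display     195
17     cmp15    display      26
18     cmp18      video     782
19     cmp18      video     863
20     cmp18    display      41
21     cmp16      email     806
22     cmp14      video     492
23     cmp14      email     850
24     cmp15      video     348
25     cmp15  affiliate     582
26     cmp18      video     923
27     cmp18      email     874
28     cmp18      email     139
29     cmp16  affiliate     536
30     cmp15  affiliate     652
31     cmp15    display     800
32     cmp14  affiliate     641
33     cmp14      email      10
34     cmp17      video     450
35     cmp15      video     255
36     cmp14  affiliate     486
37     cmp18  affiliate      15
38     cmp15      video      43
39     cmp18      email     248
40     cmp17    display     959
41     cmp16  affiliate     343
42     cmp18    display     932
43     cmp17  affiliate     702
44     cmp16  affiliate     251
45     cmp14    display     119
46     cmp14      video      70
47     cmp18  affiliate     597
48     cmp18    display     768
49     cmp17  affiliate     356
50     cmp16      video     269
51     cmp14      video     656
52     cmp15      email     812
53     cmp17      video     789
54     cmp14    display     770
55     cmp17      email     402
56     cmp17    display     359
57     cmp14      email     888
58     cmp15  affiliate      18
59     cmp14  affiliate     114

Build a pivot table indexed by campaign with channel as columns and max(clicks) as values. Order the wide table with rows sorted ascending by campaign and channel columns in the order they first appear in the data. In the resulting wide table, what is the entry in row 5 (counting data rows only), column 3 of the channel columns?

With rows sorted ascending by campaign, row 5 is campaign=cmp18. channel columns in first-appearance order: video, email, display, affiliate; column 3 is display.
Long rows with campaign=cmp18, channel=display: max(41, 932, 768) = 932.

932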